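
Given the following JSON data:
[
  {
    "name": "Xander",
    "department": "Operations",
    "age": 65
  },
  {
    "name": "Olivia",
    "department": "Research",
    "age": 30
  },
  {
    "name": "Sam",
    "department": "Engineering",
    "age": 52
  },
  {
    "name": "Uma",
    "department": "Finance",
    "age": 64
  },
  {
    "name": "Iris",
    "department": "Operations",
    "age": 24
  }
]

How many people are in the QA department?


Scanning records for department = QA
  No matches found
Count: 0

ANSWER: 0


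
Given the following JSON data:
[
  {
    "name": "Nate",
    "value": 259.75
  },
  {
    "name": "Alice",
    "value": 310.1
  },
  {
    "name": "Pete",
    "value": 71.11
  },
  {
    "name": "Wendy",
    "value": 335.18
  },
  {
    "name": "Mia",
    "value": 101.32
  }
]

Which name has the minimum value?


Comparing values:
  Nate: 259.75
  Alice: 310.1
  Pete: 71.11
  Wendy: 335.18
  Mia: 101.32
Minimum: Pete (71.11)

ANSWER: Pete


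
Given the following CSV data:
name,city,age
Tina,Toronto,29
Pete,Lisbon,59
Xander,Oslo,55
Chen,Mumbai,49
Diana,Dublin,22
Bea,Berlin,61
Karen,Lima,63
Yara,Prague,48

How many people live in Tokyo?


Scanning city column for 'Tokyo':
Total matches: 0

ANSWER: 0


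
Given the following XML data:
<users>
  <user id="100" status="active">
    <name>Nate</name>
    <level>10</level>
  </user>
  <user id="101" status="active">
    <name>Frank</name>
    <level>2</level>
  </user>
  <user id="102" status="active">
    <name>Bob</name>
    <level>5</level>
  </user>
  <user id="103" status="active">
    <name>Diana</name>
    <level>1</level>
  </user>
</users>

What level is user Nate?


Finding user: Nate
<level>10</level>

ANSWER: 10


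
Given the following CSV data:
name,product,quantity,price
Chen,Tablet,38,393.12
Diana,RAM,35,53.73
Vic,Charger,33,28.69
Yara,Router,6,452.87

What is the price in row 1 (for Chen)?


Row 1: Chen
Column 'price' = 393.12

ANSWER: 393.12


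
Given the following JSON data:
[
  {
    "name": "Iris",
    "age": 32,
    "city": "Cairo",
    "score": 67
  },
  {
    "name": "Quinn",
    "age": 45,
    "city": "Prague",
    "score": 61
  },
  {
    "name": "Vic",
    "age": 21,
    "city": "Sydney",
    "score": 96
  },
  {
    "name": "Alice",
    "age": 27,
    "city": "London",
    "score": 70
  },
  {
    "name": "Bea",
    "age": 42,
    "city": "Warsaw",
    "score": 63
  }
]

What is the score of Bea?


Looking up record where name = Bea
Record index: 4
Field 'score' = 63

ANSWER: 63


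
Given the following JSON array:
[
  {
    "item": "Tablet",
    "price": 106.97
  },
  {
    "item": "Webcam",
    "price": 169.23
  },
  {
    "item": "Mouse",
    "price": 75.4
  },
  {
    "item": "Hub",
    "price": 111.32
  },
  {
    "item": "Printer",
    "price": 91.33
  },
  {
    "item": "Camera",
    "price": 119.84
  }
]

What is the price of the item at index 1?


Array index 1 -> Webcam
price = 169.23

ANSWER: 169.23


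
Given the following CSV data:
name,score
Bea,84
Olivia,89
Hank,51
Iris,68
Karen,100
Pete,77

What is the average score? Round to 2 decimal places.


Scores: 84, 89, 51, 68, 100, 77
Sum = 469
Count = 6
Average = 469 / 6 = 78.17

ANSWER: 78.17


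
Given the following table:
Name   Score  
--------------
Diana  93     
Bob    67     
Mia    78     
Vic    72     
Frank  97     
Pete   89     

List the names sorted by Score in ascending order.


Sorting by Score (ascending):
  Bob: 67
  Vic: 72
  Mia: 78
  Pete: 89
  Diana: 93
  Frank: 97


ANSWER: Bob, Vic, Mia, Pete, Diana, Frank


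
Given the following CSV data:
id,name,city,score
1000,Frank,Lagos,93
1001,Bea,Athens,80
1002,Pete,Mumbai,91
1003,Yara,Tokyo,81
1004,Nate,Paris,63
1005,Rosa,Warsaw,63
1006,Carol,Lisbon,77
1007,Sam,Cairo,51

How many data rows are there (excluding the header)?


Counting rows (excluding header):
Header: id,name,city,score
Data rows: 8

ANSWER: 8


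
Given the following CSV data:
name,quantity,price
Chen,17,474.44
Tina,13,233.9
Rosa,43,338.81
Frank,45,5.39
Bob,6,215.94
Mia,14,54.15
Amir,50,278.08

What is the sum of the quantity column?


Values in 'quantity' column:
  Row 1: 17
  Row 2: 13
  Row 3: 43
  Row 4: 45
  Row 5: 6
  Row 6: 14
  Row 7: 50
Sum = 17 + 13 + 43 + 45 + 6 + 14 + 50 = 188

ANSWER: 188


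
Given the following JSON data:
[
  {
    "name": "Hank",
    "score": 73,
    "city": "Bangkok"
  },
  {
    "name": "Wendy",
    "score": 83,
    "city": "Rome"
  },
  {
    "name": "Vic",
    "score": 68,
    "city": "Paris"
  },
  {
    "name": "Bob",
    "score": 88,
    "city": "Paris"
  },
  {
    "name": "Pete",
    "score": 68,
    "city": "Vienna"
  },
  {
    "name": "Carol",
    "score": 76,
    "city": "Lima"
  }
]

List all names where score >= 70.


Filtering records where score >= 70:
  Hank (score=73) -> YES
  Wendy (score=83) -> YES
  Vic (score=68) -> no
  Bob (score=88) -> YES
  Pete (score=68) -> no
  Carol (score=76) -> YES


ANSWER: Hank, Wendy, Bob, Carol


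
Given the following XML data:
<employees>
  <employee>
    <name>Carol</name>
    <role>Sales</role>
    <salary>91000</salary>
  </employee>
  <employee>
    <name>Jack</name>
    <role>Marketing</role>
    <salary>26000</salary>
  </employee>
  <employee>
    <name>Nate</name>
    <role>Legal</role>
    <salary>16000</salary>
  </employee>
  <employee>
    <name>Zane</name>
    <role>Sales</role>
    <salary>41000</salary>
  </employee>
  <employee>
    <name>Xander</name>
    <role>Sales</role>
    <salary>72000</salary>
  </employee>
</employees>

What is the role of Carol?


Searching for <employee> with <name>Carol</name>
Found at position 1
<role>Sales</role>

ANSWER: Sales


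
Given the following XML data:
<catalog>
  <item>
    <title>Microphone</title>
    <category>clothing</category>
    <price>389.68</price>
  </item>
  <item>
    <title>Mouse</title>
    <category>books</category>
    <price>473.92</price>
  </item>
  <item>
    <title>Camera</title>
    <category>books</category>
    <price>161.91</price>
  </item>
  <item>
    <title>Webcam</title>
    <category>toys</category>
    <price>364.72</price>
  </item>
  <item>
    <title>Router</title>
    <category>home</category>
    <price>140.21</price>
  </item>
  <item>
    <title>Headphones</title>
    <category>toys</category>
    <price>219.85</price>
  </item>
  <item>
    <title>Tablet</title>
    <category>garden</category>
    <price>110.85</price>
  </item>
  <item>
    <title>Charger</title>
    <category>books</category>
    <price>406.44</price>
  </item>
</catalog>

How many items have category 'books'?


Scanning <item> elements for <category>books</category>:
  Item 2: Mouse -> MATCH
  Item 3: Camera -> MATCH
  Item 8: Charger -> MATCH
Count: 3

ANSWER: 3


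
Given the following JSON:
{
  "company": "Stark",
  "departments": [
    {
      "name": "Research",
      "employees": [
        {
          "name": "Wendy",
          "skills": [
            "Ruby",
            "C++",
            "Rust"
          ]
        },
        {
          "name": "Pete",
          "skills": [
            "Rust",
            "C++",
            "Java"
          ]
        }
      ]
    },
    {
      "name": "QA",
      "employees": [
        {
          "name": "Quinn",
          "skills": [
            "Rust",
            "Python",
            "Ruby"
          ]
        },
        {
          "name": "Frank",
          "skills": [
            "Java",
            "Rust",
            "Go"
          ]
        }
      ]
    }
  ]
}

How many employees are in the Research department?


Path: departments[0].employees
Count: 2

ANSWER: 2


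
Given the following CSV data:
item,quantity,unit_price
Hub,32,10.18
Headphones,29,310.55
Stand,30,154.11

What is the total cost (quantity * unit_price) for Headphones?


Row: Headphones
quantity = 29
unit_price = 310.55
total = 29 * 310.55 = 9005.95

ANSWER: 9005.95


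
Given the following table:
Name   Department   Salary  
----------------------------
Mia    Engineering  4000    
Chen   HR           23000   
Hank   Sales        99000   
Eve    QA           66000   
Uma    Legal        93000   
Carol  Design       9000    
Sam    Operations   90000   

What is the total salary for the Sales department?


Sales department members:
  Hank: 99000
Total = 99000 = 99000

ANSWER: 99000


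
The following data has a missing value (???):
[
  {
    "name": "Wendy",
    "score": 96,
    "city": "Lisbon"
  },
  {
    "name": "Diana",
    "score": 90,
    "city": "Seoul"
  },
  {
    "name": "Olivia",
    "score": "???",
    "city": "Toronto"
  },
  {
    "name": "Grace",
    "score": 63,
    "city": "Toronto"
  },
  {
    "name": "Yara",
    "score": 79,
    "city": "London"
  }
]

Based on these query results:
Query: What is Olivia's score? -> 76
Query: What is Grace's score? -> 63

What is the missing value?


The missing value is Olivia's score
From query: Olivia's score = 76

ANSWER: 76


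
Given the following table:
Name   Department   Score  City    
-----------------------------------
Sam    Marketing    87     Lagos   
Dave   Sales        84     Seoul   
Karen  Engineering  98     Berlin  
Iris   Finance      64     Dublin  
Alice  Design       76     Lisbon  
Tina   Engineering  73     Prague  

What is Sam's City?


Row 1: Sam
City = Lagos

ANSWER: Lagos


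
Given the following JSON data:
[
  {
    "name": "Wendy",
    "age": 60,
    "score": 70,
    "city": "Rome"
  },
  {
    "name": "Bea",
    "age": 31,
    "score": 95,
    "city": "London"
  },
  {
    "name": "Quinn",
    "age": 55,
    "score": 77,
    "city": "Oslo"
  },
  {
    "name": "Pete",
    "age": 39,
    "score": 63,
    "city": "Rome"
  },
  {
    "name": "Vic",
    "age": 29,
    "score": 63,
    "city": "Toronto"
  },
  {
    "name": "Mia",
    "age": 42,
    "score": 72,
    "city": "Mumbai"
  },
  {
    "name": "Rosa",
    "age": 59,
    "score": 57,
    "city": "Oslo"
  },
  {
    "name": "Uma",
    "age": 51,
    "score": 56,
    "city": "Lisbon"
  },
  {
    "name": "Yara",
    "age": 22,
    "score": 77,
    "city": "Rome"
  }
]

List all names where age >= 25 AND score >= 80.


Checking both conditions:
  Wendy (age=60, score=70) -> no
  Bea (age=31, score=95) -> YES
  Quinn (age=55, score=77) -> no
  Pete (age=39, score=63) -> no
  Vic (age=29, score=63) -> no
  Mia (age=42, score=72) -> no
  Rosa (age=59, score=57) -> no
  Uma (age=51, score=56) -> no
  Yara (age=22, score=77) -> no


ANSWER: Bea


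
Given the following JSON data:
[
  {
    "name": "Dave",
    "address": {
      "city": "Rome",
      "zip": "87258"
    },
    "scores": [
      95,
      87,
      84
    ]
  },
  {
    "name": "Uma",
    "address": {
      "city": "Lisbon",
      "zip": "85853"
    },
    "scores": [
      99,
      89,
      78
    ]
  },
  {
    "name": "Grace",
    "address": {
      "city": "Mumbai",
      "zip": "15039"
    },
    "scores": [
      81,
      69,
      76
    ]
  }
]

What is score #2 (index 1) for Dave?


Path: records[0].scores[1]
Value: 87

ANSWER: 87


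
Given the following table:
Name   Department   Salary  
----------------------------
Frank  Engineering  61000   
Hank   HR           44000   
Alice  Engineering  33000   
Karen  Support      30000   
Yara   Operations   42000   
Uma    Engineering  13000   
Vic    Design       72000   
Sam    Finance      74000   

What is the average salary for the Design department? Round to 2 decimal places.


Design department members:
  Vic: 72000
Sum = 72000
Count = 1
Average = 72000 / 1 = 72000.00

ANSWER: 72000.00


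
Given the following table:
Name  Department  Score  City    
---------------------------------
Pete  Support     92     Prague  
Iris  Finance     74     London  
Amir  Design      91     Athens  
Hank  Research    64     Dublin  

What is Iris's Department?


Row 2: Iris
Department = Finance

ANSWER: Finance


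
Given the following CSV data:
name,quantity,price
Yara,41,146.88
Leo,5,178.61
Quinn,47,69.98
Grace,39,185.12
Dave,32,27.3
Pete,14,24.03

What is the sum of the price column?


Values in 'price' column:
  Row 1: 146.88
  Row 2: 178.61
  Row 3: 69.98
  Row 4: 185.12
  Row 5: 27.3
  Row 6: 24.03
Sum = 146.88 + 178.61 + 69.98 + 185.12 + 27.3 + 24.03 = 631.92

ANSWER: 631.92


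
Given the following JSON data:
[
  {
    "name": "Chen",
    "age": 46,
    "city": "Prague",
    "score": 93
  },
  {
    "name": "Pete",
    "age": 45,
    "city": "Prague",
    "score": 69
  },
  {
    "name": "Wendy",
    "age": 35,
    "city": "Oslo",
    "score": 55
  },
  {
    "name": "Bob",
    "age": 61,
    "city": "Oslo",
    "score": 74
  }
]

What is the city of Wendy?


Looking up record where name = Wendy
Record index: 2
Field 'city' = Oslo

ANSWER: Oslo


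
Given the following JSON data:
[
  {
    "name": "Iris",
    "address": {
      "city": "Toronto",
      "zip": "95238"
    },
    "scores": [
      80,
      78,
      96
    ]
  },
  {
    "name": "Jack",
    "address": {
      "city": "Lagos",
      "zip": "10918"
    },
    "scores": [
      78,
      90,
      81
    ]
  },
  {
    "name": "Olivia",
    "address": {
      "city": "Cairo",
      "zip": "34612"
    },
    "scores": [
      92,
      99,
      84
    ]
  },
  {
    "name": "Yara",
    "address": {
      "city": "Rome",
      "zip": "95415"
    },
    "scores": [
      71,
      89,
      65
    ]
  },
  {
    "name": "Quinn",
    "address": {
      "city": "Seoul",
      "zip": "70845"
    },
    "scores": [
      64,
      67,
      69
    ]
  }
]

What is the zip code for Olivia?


Path: records[2].address.zip
Value: 34612

ANSWER: 34612


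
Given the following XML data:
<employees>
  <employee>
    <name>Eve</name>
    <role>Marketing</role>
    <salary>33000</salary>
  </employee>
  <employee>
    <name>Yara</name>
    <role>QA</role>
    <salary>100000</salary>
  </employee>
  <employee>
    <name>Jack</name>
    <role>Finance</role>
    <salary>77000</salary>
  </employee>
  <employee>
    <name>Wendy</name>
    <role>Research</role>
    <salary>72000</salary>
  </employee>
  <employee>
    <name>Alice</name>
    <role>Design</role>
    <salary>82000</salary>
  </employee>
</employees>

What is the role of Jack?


Searching for <employee> with <name>Jack</name>
Found at position 3
<role>Finance</role>

ANSWER: Finance


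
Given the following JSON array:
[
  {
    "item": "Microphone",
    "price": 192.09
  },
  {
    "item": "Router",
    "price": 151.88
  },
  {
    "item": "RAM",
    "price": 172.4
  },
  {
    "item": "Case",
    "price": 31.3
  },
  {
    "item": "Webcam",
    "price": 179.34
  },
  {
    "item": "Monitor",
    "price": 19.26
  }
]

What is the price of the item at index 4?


Array index 4 -> Webcam
price = 179.34

ANSWER: 179.34


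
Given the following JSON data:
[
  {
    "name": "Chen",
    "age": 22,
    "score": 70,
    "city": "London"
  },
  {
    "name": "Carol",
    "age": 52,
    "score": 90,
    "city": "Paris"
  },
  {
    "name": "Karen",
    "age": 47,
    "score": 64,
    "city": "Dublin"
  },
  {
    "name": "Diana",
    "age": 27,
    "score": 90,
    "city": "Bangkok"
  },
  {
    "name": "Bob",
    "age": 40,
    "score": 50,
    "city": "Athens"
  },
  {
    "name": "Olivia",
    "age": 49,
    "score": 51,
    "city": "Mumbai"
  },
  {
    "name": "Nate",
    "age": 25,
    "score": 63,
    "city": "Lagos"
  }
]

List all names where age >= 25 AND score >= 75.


Checking both conditions:
  Chen (age=22, score=70) -> no
  Carol (age=52, score=90) -> YES
  Karen (age=47, score=64) -> no
  Diana (age=27, score=90) -> YES
  Bob (age=40, score=50) -> no
  Olivia (age=49, score=51) -> no
  Nate (age=25, score=63) -> no


ANSWER: Carol, Diana


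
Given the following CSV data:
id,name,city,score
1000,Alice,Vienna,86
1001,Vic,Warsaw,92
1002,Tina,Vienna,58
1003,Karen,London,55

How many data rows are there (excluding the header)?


Counting rows (excluding header):
Header: id,name,city,score
Data rows: 4

ANSWER: 4


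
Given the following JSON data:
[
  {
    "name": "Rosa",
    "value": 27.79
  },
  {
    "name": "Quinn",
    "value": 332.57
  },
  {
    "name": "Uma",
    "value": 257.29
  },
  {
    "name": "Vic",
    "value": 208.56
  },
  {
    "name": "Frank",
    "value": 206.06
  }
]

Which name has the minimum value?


Comparing values:
  Rosa: 27.79
  Quinn: 332.57
  Uma: 257.29
  Vic: 208.56
  Frank: 206.06
Minimum: Rosa (27.79)

ANSWER: Rosa


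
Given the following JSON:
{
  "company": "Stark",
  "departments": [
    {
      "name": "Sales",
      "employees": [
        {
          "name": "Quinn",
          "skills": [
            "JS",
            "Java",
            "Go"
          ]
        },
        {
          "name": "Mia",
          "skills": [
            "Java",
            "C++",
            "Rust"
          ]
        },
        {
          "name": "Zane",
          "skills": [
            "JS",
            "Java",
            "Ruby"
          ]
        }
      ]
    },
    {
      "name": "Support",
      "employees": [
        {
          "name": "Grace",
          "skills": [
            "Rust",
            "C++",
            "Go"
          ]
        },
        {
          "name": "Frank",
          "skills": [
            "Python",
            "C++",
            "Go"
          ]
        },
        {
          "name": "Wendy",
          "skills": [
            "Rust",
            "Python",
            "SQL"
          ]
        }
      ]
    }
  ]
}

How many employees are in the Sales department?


Path: departments[0].employees
Count: 3

ANSWER: 3


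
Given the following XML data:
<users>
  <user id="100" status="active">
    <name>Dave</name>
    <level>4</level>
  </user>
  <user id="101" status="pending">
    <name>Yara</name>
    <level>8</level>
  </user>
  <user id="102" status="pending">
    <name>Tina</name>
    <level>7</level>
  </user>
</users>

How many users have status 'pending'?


Counting users with status='pending':
  Yara (id=101) -> MATCH
  Tina (id=102) -> MATCH
Count: 2

ANSWER: 2


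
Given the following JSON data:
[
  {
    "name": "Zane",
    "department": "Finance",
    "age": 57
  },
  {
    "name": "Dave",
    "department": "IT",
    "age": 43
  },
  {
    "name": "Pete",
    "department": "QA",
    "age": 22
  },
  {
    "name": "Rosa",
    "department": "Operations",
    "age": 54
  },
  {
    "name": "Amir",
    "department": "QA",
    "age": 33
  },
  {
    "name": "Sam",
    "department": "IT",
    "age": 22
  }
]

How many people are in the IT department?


Scanning records for department = IT
  Record 1: Dave
  Record 5: Sam
Count: 2

ANSWER: 2


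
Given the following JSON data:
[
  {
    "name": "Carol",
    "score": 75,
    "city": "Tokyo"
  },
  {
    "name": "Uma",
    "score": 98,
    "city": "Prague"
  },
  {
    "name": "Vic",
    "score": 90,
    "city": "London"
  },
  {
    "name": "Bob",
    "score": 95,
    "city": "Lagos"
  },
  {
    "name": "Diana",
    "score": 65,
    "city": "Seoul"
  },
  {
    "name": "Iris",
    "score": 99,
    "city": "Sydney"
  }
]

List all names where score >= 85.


Filtering records where score >= 85:
  Carol (score=75) -> no
  Uma (score=98) -> YES
  Vic (score=90) -> YES
  Bob (score=95) -> YES
  Diana (score=65) -> no
  Iris (score=99) -> YES


ANSWER: Uma, Vic, Bob, Iris


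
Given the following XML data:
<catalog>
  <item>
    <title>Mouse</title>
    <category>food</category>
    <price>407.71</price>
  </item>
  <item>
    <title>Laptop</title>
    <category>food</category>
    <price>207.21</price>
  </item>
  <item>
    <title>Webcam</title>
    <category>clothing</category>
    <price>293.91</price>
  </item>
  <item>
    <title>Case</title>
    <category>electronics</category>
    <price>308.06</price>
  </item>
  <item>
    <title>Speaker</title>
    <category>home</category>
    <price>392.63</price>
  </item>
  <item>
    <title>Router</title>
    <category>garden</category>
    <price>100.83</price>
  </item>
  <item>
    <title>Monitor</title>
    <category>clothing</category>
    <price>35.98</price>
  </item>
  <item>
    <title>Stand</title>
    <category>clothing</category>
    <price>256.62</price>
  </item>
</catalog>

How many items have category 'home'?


Scanning <item> elements for <category>home</category>:
  Item 5: Speaker -> MATCH
Count: 1

ANSWER: 1


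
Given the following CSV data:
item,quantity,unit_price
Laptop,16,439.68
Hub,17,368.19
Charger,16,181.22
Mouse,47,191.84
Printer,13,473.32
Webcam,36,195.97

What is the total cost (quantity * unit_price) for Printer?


Row: Printer
quantity = 13
unit_price = 473.32
total = 13 * 473.32 = 6153.16

ANSWER: 6153.16


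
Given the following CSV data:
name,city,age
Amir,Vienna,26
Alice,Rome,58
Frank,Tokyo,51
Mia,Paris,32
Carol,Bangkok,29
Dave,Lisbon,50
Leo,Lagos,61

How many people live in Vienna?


Scanning city column for 'Vienna':
  Row 1: Amir -> MATCH
Total matches: 1

ANSWER: 1


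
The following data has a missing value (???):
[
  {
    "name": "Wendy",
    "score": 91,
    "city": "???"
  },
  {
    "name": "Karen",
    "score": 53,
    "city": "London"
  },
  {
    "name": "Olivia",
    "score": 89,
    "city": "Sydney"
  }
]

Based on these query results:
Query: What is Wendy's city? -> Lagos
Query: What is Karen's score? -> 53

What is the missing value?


The missing value is Wendy's city
From query: Wendy's city = Lagos

ANSWER: Lagos


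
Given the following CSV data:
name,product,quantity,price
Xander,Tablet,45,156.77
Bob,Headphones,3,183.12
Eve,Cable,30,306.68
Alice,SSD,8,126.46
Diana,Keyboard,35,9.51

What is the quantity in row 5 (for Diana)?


Row 5: Diana
Column 'quantity' = 35

ANSWER: 35


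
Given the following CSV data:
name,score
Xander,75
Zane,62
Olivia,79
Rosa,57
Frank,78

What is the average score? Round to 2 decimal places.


Scores: 75, 62, 79, 57, 78
Sum = 351
Count = 5
Average = 351 / 5 = 70.20

ANSWER: 70.20


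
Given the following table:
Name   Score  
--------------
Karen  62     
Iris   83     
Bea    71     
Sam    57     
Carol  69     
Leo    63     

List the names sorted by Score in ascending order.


Sorting by Score (ascending):
  Sam: 57
  Karen: 62
  Leo: 63
  Carol: 69
  Bea: 71
  Iris: 83


ANSWER: Sam, Karen, Leo, Carol, Bea, Iris


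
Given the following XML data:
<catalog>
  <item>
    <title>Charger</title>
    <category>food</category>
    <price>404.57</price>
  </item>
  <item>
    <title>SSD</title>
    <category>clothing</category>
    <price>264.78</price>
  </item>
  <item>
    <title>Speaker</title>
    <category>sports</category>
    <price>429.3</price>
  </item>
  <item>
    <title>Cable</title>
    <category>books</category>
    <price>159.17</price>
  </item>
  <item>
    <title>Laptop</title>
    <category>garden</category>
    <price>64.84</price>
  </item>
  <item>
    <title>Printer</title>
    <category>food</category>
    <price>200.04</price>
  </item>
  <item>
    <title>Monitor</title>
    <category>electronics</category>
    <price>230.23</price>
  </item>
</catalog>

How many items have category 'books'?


Scanning <item> elements for <category>books</category>:
  Item 4: Cable -> MATCH
Count: 1

ANSWER: 1


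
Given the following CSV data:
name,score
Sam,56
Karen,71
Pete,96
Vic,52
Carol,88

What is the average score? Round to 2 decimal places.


Scores: 56, 71, 96, 52, 88
Sum = 363
Count = 5
Average = 363 / 5 = 72.60

ANSWER: 72.60


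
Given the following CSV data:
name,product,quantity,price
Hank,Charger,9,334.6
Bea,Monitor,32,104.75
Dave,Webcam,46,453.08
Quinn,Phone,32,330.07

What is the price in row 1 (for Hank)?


Row 1: Hank
Column 'price' = 334.6

ANSWER: 334.6


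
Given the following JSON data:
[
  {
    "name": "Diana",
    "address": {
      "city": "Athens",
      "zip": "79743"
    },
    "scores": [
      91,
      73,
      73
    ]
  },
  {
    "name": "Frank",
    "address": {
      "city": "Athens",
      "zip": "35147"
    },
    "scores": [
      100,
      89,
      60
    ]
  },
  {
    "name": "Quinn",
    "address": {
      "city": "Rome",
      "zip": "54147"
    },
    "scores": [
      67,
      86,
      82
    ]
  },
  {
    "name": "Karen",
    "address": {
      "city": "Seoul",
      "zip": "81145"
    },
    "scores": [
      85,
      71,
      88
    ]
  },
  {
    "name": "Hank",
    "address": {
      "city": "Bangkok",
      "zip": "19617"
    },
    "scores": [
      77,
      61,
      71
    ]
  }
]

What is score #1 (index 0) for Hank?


Path: records[4].scores[0]
Value: 77

ANSWER: 77


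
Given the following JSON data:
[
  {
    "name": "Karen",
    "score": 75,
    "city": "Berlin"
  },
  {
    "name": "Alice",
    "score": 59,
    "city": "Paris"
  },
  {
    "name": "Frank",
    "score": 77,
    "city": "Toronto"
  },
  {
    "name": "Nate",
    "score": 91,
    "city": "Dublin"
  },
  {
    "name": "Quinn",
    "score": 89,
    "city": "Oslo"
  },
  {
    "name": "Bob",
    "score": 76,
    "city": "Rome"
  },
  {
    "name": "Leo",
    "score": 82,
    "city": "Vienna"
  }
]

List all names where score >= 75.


Filtering records where score >= 75:
  Karen (score=75) -> YES
  Alice (score=59) -> no
  Frank (score=77) -> YES
  Nate (score=91) -> YES
  Quinn (score=89) -> YES
  Bob (score=76) -> YES
  Leo (score=82) -> YES


ANSWER: Karen, Frank, Nate, Quinn, Bob, Leo


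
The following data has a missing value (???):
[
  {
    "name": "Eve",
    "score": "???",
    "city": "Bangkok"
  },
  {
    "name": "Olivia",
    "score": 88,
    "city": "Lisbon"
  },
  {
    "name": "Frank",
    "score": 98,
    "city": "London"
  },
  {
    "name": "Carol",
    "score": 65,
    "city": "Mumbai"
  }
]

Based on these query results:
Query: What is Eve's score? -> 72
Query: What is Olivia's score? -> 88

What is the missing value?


The missing value is Eve's score
From query: Eve's score = 72

ANSWER: 72


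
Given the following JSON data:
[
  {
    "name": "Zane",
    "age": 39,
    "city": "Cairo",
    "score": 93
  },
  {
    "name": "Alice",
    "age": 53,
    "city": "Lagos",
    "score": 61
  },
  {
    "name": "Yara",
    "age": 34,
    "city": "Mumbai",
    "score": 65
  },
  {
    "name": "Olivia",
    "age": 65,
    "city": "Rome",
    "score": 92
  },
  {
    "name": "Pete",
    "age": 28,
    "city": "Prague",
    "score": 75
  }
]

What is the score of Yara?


Looking up record where name = Yara
Record index: 2
Field 'score' = 65

ANSWER: 65


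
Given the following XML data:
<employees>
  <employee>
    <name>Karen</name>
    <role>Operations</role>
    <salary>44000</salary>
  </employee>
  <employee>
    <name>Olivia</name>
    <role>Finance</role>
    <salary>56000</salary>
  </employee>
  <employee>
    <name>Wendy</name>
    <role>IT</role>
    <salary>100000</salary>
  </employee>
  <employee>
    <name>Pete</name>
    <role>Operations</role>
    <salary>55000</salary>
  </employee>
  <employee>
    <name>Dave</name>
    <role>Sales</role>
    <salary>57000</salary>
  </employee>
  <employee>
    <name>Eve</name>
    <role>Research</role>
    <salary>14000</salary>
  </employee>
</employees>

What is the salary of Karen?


Searching for <employee> with <name>Karen</name>
Found at position 1
<salary>44000</salary>

ANSWER: 44000


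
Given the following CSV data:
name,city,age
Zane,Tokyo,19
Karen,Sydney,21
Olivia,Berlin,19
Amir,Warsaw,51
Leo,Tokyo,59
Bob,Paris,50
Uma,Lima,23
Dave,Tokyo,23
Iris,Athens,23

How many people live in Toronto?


Scanning city column for 'Toronto':
Total matches: 0

ANSWER: 0


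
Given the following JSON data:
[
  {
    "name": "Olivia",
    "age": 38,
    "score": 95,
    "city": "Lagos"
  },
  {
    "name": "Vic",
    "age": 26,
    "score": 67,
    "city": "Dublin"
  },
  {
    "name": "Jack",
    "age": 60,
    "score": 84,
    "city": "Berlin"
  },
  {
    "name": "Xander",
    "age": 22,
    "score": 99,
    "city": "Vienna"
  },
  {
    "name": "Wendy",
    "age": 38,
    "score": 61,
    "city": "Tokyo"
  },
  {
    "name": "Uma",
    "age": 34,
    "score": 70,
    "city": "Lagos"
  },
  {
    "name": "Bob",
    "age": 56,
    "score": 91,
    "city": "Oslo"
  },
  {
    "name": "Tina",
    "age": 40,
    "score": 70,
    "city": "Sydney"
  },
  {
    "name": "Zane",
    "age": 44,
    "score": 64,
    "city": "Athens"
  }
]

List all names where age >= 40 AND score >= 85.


Checking both conditions:
  Olivia (age=38, score=95) -> no
  Vic (age=26, score=67) -> no
  Jack (age=60, score=84) -> no
  Xander (age=22, score=99) -> no
  Wendy (age=38, score=61) -> no
  Uma (age=34, score=70) -> no
  Bob (age=56, score=91) -> YES
  Tina (age=40, score=70) -> no
  Zane (age=44, score=64) -> no


ANSWER: Bob


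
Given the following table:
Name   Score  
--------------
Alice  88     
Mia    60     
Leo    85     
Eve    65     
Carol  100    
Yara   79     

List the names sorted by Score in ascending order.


Sorting by Score (ascending):
  Mia: 60
  Eve: 65
  Yara: 79
  Leo: 85
  Alice: 88
  Carol: 100


ANSWER: Mia, Eve, Yara, Leo, Alice, Carol


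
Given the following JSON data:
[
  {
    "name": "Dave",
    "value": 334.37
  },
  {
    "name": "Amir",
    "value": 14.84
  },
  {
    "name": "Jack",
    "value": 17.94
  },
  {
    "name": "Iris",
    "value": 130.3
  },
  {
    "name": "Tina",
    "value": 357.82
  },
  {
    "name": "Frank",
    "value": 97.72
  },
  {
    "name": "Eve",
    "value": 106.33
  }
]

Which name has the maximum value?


Comparing values:
  Dave: 334.37
  Amir: 14.84
  Jack: 17.94
  Iris: 130.3
  Tina: 357.82
  Frank: 97.72
  Eve: 106.33
Maximum: Tina (357.82)

ANSWER: Tina


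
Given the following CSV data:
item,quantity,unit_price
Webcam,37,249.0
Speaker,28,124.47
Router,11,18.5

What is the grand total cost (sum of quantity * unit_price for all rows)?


Computing row totals:
  Webcam: 37 * 249.0 = 9213.0
  Speaker: 28 * 124.47 = 3485.16
  Router: 11 * 18.5 = 203.5
Grand total = 9213.0 + 3485.16 + 203.5 = 12901.66

ANSWER: 12901.66


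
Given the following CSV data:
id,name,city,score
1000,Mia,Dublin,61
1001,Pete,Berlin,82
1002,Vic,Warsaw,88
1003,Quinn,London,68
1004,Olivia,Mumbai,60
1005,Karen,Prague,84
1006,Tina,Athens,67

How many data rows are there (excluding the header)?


Counting rows (excluding header):
Header: id,name,city,score
Data rows: 7

ANSWER: 7


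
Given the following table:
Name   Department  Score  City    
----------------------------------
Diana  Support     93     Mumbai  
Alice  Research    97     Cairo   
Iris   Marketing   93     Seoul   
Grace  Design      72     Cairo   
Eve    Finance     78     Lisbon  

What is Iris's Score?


Row 3: Iris
Score = 93

ANSWER: 93


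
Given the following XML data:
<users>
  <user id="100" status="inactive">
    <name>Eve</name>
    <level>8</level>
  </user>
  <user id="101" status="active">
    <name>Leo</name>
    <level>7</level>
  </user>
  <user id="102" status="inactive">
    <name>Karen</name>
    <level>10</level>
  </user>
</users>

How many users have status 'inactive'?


Counting users with status='inactive':
  Eve (id=100) -> MATCH
  Karen (id=102) -> MATCH
Count: 2

ANSWER: 2


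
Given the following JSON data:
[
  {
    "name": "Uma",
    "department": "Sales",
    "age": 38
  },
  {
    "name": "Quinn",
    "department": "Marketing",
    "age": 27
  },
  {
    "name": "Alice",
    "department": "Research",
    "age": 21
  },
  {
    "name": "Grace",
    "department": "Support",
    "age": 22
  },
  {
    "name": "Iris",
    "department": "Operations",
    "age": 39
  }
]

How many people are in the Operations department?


Scanning records for department = Operations
  Record 4: Iris
Count: 1

ANSWER: 1


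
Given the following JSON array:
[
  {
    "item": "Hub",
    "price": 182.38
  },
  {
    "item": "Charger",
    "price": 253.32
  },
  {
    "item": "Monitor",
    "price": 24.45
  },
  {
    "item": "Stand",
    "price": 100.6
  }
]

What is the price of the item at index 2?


Array index 2 -> Monitor
price = 24.45

ANSWER: 24.45


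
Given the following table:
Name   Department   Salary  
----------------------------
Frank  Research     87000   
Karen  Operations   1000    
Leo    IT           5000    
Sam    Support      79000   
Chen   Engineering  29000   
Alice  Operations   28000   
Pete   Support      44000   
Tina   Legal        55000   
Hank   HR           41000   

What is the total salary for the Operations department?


Operations department members:
  Karen: 1000
  Alice: 28000
Total = 1000 + 28000 = 29000

ANSWER: 29000


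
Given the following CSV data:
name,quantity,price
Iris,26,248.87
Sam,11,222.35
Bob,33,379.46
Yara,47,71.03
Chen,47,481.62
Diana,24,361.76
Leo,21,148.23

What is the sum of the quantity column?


Values in 'quantity' column:
  Row 1: 26
  Row 2: 11
  Row 3: 33
  Row 4: 47
  Row 5: 47
  Row 6: 24
  Row 7: 21
Sum = 26 + 11 + 33 + 47 + 47 + 24 + 21 = 209

ANSWER: 209


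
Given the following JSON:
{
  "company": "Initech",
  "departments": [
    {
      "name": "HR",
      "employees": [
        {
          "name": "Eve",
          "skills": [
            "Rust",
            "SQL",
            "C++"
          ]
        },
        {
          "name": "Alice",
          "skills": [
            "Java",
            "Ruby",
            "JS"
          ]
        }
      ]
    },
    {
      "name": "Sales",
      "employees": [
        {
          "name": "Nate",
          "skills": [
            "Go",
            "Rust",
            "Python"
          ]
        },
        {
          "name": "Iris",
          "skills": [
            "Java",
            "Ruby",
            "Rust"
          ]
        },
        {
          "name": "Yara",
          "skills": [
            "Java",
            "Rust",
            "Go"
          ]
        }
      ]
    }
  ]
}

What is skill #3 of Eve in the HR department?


Path: departments[0].employees[0].skills[2]
Value: C++

ANSWER: C++


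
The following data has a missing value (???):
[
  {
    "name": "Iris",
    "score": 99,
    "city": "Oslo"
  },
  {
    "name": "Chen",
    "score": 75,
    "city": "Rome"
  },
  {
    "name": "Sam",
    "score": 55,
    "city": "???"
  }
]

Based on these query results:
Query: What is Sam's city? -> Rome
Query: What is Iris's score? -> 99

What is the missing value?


The missing value is Sam's city
From query: Sam's city = Rome

ANSWER: Rome


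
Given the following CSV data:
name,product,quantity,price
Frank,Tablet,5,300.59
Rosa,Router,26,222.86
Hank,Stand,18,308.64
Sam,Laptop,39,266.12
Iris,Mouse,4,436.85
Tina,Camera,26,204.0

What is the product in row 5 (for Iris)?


Row 5: Iris
Column 'product' = Mouse

ANSWER: Mouse


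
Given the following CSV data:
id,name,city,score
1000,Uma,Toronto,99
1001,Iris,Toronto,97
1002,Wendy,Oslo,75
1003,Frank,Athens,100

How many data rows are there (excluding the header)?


Counting rows (excluding header):
Header: id,name,city,score
Data rows: 4

ANSWER: 4


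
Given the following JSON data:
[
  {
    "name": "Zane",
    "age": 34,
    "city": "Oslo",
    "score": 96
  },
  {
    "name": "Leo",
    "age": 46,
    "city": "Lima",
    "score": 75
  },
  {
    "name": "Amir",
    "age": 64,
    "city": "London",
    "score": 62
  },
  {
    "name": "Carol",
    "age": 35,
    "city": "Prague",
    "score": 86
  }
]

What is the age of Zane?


Looking up record where name = Zane
Record index: 0
Field 'age' = 34

ANSWER: 34


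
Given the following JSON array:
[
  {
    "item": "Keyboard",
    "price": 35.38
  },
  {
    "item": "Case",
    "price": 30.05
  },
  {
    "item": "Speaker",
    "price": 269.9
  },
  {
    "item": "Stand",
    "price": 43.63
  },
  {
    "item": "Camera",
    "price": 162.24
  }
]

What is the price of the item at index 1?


Array index 1 -> Case
price = 30.05

ANSWER: 30.05


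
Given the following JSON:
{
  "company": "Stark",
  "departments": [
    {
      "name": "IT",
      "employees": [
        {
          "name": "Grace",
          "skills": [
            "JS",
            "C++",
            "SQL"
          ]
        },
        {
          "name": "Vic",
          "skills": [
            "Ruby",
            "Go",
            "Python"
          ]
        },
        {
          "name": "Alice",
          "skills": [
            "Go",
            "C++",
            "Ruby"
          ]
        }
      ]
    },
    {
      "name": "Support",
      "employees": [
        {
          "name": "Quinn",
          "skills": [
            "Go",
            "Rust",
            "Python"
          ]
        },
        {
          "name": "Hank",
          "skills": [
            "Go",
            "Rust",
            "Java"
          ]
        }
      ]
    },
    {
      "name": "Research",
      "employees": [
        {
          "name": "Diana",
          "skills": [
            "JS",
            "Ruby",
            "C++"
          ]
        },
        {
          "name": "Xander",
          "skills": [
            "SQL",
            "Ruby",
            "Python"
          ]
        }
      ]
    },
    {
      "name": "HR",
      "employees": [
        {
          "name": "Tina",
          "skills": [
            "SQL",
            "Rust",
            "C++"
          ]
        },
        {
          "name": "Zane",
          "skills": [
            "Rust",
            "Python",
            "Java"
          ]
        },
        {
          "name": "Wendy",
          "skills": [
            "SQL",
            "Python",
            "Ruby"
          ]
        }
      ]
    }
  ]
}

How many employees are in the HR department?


Path: departments[3].employees
Count: 3

ANSWER: 3


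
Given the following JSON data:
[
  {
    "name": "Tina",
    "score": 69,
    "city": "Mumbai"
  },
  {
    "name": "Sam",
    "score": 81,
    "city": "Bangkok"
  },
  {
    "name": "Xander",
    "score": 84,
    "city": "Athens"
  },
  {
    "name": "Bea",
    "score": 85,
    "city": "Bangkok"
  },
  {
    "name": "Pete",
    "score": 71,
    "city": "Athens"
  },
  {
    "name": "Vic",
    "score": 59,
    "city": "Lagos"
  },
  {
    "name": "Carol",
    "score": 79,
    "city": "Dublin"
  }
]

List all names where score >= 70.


Filtering records where score >= 70:
  Tina (score=69) -> no
  Sam (score=81) -> YES
  Xander (score=84) -> YES
  Bea (score=85) -> YES
  Pete (score=71) -> YES
  Vic (score=59) -> no
  Carol (score=79) -> YES


ANSWER: Sam, Xander, Bea, Pete, Carol


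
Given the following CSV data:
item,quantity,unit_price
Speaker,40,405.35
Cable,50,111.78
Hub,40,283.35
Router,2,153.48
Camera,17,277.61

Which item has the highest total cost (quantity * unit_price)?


Computing row totals:
  Speaker: 16214.0
  Cable: 5589.0
  Hub: 11334.0
  Router: 306.96
  Camera: 4719.37
Maximum: Speaker (16214.0)

ANSWER: Speaker


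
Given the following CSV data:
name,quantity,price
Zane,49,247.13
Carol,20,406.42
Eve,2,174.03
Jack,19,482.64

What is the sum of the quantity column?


Values in 'quantity' column:
  Row 1: 49
  Row 2: 20
  Row 3: 2
  Row 4: 19
Sum = 49 + 20 + 2 + 19 = 90

ANSWER: 90


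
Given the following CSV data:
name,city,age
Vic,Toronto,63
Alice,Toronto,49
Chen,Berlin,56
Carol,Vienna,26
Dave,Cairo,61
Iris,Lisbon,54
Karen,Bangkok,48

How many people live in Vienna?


Scanning city column for 'Vienna':
  Row 4: Carol -> MATCH
Total matches: 1

ANSWER: 1


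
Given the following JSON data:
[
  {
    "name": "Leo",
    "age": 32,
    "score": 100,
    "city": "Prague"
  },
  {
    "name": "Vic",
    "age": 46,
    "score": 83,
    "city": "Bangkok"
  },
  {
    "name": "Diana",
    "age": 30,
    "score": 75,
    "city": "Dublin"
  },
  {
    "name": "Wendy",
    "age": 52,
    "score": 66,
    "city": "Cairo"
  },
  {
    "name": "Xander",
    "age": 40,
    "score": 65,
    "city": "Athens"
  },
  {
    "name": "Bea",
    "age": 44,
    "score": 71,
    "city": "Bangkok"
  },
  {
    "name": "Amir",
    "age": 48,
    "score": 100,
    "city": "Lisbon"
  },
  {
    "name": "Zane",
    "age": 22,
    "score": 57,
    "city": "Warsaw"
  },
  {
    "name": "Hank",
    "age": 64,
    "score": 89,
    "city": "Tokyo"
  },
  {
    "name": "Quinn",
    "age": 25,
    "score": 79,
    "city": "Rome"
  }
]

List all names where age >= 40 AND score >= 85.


Checking both conditions:
  Leo (age=32, score=100) -> no
  Vic (age=46, score=83) -> no
  Diana (age=30, score=75) -> no
  Wendy (age=52, score=66) -> no
  Xander (age=40, score=65) -> no
  Bea (age=44, score=71) -> no
  Amir (age=48, score=100) -> YES
  Zane (age=22, score=57) -> no
  Hank (age=64, score=89) -> YES
  Quinn (age=25, score=79) -> no


ANSWER: Amir, Hank
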